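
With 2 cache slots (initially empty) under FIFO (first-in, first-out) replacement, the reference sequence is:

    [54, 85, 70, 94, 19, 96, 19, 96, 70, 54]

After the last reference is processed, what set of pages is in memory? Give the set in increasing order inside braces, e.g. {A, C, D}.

{54, 70}

54 -> fault, frames (54)
85 -> fault, frames (54 85)
70 -> fault, evict 54, frames (85 70)
94 -> fault, evict 85, frames (70 94)
19 -> fault, evict 70, frames (94 19)
96 -> fault, evict 94, frames (19 96)
19 -> hit
96 -> hit
70 -> fault, evict 19, frames (96 70)
54 -> fault, evict 96, frames (70 54)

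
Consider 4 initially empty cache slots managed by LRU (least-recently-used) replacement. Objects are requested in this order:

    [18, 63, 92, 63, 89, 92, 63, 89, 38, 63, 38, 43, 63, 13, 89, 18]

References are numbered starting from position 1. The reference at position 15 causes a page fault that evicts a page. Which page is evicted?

38

pos 1: 18 → miss, frames (18)
pos 2: 63 → miss, frames (18 63)
pos 3: 92 → miss, frames (18 63 92)
pos 4: 63 → hit
pos 5: 89 → miss, frames (18 92 63 89)
pos 6: 92 → hit
pos 7: 63 → hit
pos 8: 89 → hit
pos 9: 38 → miss, evict 18, frames (92 63 89 38)
pos 10: 63 → hit
pos 11: 38 → hit
pos 12: 43 → miss, evict 92, frames (89 63 38 43)
pos 13: 63 → hit
pos 14: 13 → miss, evict 89, frames (38 43 63 13)
pos 15: 89 → miss, evict 38, frames (43 63 13 89)
At position 15, page 38 is evicted.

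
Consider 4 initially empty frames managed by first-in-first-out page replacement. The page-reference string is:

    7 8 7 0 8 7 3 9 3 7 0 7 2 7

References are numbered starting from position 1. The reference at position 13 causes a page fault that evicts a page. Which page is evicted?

pos 1: 7 -> miss, frames (7)
pos 2: 8 -> miss, frames (7 8)
pos 3: 7 -> hit
pos 4: 0 -> miss, frames (7 8 0)
pos 5: 8 -> hit
pos 6: 7 -> hit
pos 7: 3 -> miss, frames (7 8 0 3)
pos 8: 9 -> miss, evict 7, frames (8 0 3 9)
pos 9: 3 -> hit
pos 10: 7 -> miss, evict 8, frames (0 3 9 7)
pos 11: 0 -> hit
pos 12: 7 -> hit
pos 13: 2 -> miss, evict 0, frames (3 9 7 2)
At position 13, page 0 is evicted.

0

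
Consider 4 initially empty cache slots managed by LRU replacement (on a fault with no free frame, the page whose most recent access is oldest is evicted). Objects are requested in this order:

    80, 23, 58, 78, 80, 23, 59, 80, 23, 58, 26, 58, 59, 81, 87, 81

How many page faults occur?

80: fault, frames [80]
23: fault, frames [80, 23]
58: fault, frames [80, 23, 58]
78: fault, frames [80, 23, 58, 78]
80: hit
23: hit
59: fault, evict 58, frames [78, 80, 23, 59]
80: hit
23: hit
58: fault, evict 78, frames [59, 80, 23, 58]
26: fault, evict 59, frames [80, 23, 58, 26]
58: hit
59: fault, evict 80, frames [23, 26, 58, 59]
81: fault, evict 23, frames [26, 58, 59, 81]
87: fault, evict 26, frames [58, 59, 81, 87]
81: hit
Page faults: 10.

10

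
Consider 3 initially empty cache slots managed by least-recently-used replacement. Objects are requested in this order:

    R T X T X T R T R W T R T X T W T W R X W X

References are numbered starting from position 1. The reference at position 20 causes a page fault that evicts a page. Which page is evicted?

T

pos 1: R: fault, frames (R)
pos 2: T: fault, frames (R T)
pos 3: X: fault, frames (R T X)
pos 4: T: hit
pos 5: X: hit
pos 6: T: hit
pos 7: R: hit
pos 8: T: hit
pos 9: R: hit
pos 10: W: fault, evict X, frames (T R W)
pos 11: T: hit
pos 12: R: hit
pos 13: T: hit
pos 14: X: fault, evict W, frames (R T X)
pos 15: T: hit
pos 16: W: fault, evict R, frames (X T W)
pos 17: T: hit
pos 18: W: hit
pos 19: R: fault, evict X, frames (T W R)
pos 20: X: fault, evict T, frames (W R X)
At position 20, page T is evicted.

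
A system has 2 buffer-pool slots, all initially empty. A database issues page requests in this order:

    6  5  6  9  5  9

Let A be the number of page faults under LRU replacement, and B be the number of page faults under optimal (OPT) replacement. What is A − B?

1

Under LRU: F F . F F . → 4 faults.
Under OPT: F F . F . . → 3 faults.
A − B = 4 − 3 = 1.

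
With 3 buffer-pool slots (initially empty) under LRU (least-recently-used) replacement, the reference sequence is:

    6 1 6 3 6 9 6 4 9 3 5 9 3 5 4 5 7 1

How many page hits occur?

8

6 -> fault, frames {6}
1 -> fault, frames {6,1}
6 -> hit
3 -> fault, frames {1,6,3}
6 -> hit
9 -> fault, evict 1, frames {3,6,9}
6 -> hit
4 -> fault, evict 3, frames {9,6,4}
9 -> hit
3 -> fault, evict 6, frames {4,9,3}
5 -> fault, evict 4, frames {9,3,5}
9 -> hit
3 -> hit
5 -> hit
4 -> fault, evict 9, frames {3,5,4}
5 -> hit
7 -> fault, evict 3, frames {4,5,7}
1 -> fault, evict 4, frames {5,7,1}
Hits: 8.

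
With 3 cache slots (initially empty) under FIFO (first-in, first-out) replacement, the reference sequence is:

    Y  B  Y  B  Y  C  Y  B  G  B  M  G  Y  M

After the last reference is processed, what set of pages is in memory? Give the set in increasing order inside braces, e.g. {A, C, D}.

{G, M, Y}

Y -> fault, frames (Y)
B -> fault, frames (Y B)
Y -> hit
B -> hit
Y -> hit
C -> fault, frames (Y B C)
Y -> hit
B -> hit
G -> fault, evict Y, frames (B C G)
B -> hit
M -> fault, evict B, frames (C G M)
G -> hit
Y -> fault, evict C, frames (G M Y)
M -> hit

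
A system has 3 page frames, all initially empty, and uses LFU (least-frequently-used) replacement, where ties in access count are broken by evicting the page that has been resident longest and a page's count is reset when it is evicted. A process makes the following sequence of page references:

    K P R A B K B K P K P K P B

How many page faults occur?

7

K → fault, frames [K]
P → fault, frames [K, P]
R → fault, frames [K, P, R]
A → fault, evict K, frames [P, R, A]
B → fault, evict P, frames [R, A, B]
K → fault, evict R, frames [A, B, K]
B → hit
K → hit
P → fault, evict A, frames [B, K, P]
K → hit
P → hit
K → hit
P → hit
B → hit
Page faults: 7.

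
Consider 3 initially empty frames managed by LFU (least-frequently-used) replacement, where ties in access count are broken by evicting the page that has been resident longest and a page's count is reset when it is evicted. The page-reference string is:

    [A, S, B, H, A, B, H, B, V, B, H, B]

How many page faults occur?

6

A -> fault, frames (A)
S -> fault, frames (A S)
B -> fault, frames (A S B)
H -> fault, evict A, frames (S B H)
A -> fault, evict S, frames (B H A)
B -> hit
H -> hit
B -> hit
V -> fault, evict A, frames (B H V)
B -> hit
H -> hit
B -> hit
Page faults: 6.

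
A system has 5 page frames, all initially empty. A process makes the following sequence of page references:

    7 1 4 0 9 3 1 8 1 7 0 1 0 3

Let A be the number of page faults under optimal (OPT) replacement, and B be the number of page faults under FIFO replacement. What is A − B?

Under OPT: F F F F F F . F . . . . . . → 7 faults.
Under FIFO: F F F F F F . F F F F . . . → 10 faults.
A − B = 7 − 10 = -3.

-3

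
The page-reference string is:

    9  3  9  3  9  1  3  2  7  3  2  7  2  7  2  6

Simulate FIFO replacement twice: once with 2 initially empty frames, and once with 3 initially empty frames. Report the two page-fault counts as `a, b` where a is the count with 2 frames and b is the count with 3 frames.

9, 7

2 frames: F F . . . F . F F F F F . . . F → 9 faults.
3 frames: F F . . . F . F F F . . . . . F → 7 faults.
7 < 9: adding a frame reduced faults, as is typical.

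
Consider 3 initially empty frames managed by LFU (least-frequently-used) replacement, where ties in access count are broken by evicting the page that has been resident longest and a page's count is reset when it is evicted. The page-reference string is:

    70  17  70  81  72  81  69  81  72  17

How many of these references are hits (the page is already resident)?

3

70: miss, frames [70]
17: miss, frames [70, 17]
70: hit
81: miss, frames [70, 17, 81]
72: miss, evict 17, frames [70, 81, 72]
81: hit
69: miss, evict 72, frames [70, 81, 69]
81: hit
72: miss, evict 69, frames [70, 81, 72]
17: miss, evict 72, frames [70, 81, 17]
Hits: 3.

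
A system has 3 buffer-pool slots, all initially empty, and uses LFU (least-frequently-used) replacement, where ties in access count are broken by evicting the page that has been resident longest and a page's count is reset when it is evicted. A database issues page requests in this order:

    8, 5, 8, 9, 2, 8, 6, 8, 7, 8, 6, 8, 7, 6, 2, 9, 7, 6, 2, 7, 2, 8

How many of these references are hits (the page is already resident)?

10

8 → fault, frames {8}
5 → fault, frames {8,5}
8 → hit
9 → fault, frames {8,5,9}
2 → fault, evict 5, frames {8,9,2}
8 → hit
6 → fault, evict 9, frames {8,2,6}
8 → hit
7 → fault, evict 2, frames {8,6,7}
8 → hit
6 → hit
8 → hit
7 → hit
6 → hit
2 → fault, evict 7, frames {8,6,2}
9 → fault, evict 2, frames {8,6,9}
7 → fault, evict 9, frames {8,6,7}
6 → hit
2 → fault, evict 7, frames {8,6,2}
7 → fault, evict 2, frames {8,6,7}
2 → fault, evict 7, frames {8,6,2}
8 → hit
Hits: 10.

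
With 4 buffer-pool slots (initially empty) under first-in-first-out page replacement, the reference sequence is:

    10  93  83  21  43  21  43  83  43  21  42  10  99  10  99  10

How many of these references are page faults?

8

10 -> fault, frames (10)
93 -> fault, frames (10 93)
83 -> fault, frames (10 93 83)
21 -> fault, frames (10 93 83 21)
43 -> fault, evict 10, frames (93 83 21 43)
21 -> hit
43 -> hit
83 -> hit
43 -> hit
21 -> hit
42 -> fault, evict 93, frames (83 21 43 42)
10 -> fault, evict 83, frames (21 43 42 10)
99 -> fault, evict 21, frames (43 42 10 99)
10 -> hit
99 -> hit
10 -> hit
Page faults: 8.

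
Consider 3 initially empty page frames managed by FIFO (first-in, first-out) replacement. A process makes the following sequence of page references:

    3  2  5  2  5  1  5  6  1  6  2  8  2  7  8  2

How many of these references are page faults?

3 → miss, frames [3]
2 → miss, frames [3, 2]
5 → miss, frames [3, 2, 5]
2 → hit
5 → hit
1 → miss, evict 3, frames [2, 5, 1]
5 → hit
6 → miss, evict 2, frames [5, 1, 6]
1 → hit
6 → hit
2 → miss, evict 5, frames [1, 6, 2]
8 → miss, evict 1, frames [6, 2, 8]
2 → hit
7 → miss, evict 6, frames [2, 8, 7]
8 → hit
2 → hit
Page faults: 8.

8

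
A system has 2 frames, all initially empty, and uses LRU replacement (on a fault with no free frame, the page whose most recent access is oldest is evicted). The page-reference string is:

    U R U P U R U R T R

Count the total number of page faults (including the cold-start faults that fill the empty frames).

U: miss, frames [U]
R: miss, frames [U, R]
U: hit
P: miss, evict R, frames [U, P]
U: hit
R: miss, evict P, frames [U, R]
U: hit
R: hit
T: miss, evict U, frames [R, T]
R: hit
Page faults: 5.

5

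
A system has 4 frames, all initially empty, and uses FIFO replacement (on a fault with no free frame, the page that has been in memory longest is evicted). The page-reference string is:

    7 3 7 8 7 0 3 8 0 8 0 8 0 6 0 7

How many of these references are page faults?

6

7 → fault, frames [7]
3 → fault, frames [7, 3]
7 → hit
8 → fault, frames [7, 3, 8]
7 → hit
0 → fault, frames [7, 3, 8, 0]
3 → hit
8 → hit
0 → hit
8 → hit
0 → hit
8 → hit
0 → hit
6 → fault, evict 7, frames [3, 8, 0, 6]
0 → hit
7 → fault, evict 3, frames [8, 0, 6, 7]
Page faults: 6.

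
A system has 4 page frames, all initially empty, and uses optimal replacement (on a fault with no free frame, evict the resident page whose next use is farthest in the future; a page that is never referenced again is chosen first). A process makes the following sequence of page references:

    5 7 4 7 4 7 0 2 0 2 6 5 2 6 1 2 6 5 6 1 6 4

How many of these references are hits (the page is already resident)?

14

5 -> fault, frames {5}
7 -> fault, frames {5,7}
4 -> fault, frames {5,7,4}
7 -> hit
4 -> hit
7 -> hit
0 -> fault, frames {5,7,4,0}
2 -> fault, evict 7, frames {5,4,0,2}
0 -> hit
2 -> hit
6 -> fault, evict 0, frames {5,4,2,6}
5 -> hit
2 -> hit
6 -> hit
1 -> fault, evict 4, frames {5,2,6,1}
2 -> hit
6 -> hit
5 -> hit
6 -> hit
1 -> hit
6 -> hit
4 -> fault, evict 1, frames {5,2,6,4}
Hits: 14.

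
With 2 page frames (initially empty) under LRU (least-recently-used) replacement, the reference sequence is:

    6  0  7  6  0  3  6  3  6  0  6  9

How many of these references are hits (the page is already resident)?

3

6 → fault, frames {6}
0 → fault, frames {6,0}
7 → fault, evict 6, frames {0,7}
6 → fault, evict 0, frames {7,6}
0 → fault, evict 7, frames {6,0}
3 → fault, evict 6, frames {0,3}
6 → fault, evict 0, frames {3,6}
3 → hit
6 → hit
0 → fault, evict 3, frames {6,0}
6 → hit
9 → fault, evict 0, frames {6,9}
Hits: 3.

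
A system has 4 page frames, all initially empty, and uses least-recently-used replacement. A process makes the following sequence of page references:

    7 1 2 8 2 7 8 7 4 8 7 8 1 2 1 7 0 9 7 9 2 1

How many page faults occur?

11

7 → miss, frames (7)
1 → miss, frames (7 1)
2 → miss, frames (7 1 2)
8 → miss, frames (7 1 2 8)
2 → hit
7 → hit
8 → hit
7 → hit
4 → miss, evict 1, frames (2 8 7 4)
8 → hit
7 → hit
8 → hit
1 → miss, evict 2, frames (4 7 8 1)
2 → miss, evict 4, frames (7 8 1 2)
1 → hit
7 → hit
0 → miss, evict 8, frames (2 1 7 0)
9 → miss, evict 2, frames (1 7 0 9)
7 → hit
9 → hit
2 → miss, evict 1, frames (0 7 9 2)
1 → miss, evict 0, frames (7 9 2 1)
Page faults: 11.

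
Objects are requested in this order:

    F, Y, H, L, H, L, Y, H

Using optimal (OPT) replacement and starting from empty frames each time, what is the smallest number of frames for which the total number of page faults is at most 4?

f=1: 8 faults
f=2: 5 faults
f=3: 4 faults
f=4: 4 faults
Smallest f with faults ≤ 4 is 3.

3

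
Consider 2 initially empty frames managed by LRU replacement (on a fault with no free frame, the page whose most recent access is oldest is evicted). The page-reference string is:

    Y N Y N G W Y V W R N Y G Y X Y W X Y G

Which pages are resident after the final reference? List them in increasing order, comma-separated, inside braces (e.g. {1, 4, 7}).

{G, Y}

Y: miss, frames (Y)
N: miss, frames (Y N)
Y: hit
N: hit
G: miss, evict Y, frames (N G)
W: miss, evict N, frames (G W)
Y: miss, evict G, frames (W Y)
V: miss, evict W, frames (Y V)
W: miss, evict Y, frames (V W)
R: miss, evict V, frames (W R)
N: miss, evict W, frames (R N)
Y: miss, evict R, frames (N Y)
G: miss, evict N, frames (Y G)
Y: hit
X: miss, evict G, frames (Y X)
Y: hit
W: miss, evict X, frames (Y W)
X: miss, evict Y, frames (W X)
Y: miss, evict W, frames (X Y)
G: miss, evict X, frames (Y G)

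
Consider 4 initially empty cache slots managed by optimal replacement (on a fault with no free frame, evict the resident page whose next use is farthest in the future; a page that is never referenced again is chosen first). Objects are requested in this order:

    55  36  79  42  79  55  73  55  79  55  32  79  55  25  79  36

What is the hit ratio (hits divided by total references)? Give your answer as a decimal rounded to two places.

55 -> miss, frames (55)
36 -> miss, frames (55 36)
79 -> miss, frames (55 36 79)
42 -> miss, frames (55 36 79 42)
79 -> hit
55 -> hit
73 -> miss, evict 42, frames (55 36 79 73)
55 -> hit
79 -> hit
55 -> hit
32 -> miss, evict 73, frames (55 36 79 32)
79 -> hit
55 -> hit
25 -> miss, evict 32, frames (55 36 79 25)
79 -> hit
36 -> hit
Hits: 9 of 16 references → 9/16 = 0.5625.

0.56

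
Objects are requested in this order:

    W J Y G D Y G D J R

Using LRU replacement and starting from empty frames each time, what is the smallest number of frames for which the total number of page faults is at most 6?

f=1: 10 faults
f=2: 10 faults
f=3: 7 faults
f=4: 6 faults
f=5: 6 faults
f=6: 6 faults
Smallest f with faults ≤ 6 is 4.

4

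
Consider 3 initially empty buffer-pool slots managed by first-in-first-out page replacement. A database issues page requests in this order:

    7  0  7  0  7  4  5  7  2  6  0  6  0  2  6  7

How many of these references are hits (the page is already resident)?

7

7 -> fault, frames {7}
0 -> fault, frames {7,0}
7 -> hit
0 -> hit
7 -> hit
4 -> fault, frames {7,0,4}
5 -> fault, evict 7, frames {0,4,5}
7 -> fault, evict 0, frames {4,5,7}
2 -> fault, evict 4, frames {5,7,2}
6 -> fault, evict 5, frames {7,2,6}
0 -> fault, evict 7, frames {2,6,0}
6 -> hit
0 -> hit
2 -> hit
6 -> hit
7 -> fault, evict 2, frames {6,0,7}
Hits: 7.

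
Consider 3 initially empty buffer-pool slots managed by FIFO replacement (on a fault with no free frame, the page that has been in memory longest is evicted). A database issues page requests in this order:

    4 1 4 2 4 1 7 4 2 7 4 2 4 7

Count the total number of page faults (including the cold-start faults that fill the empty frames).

4: fault, frames [4]
1: fault, frames [4, 1]
4: hit
2: fault, frames [4, 1, 2]
4: hit
1: hit
7: fault, evict 4, frames [1, 2, 7]
4: fault, evict 1, frames [2, 7, 4]
2: hit
7: hit
4: hit
2: hit
4: hit
7: hit
Page faults: 5.

5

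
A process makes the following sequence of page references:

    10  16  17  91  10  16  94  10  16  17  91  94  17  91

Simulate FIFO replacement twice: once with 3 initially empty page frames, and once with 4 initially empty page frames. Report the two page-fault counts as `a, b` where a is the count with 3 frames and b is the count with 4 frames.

9, 10

3 frames: F F F F F F F . . F F . . . → 9 faults.
4 frames: F F F F . . F F F F F F . . → 10 faults.
10 > 9: adding a frame increased faults — Belady's anomaly.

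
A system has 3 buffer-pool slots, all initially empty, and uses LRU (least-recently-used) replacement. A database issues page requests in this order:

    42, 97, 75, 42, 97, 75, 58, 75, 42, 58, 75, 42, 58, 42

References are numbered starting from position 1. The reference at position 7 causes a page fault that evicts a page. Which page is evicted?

42

pos 1: 42: miss, frames (42)
pos 2: 97: miss, frames (42 97)
pos 3: 75: miss, frames (42 97 75)
pos 4: 42: hit
pos 5: 97: hit
pos 6: 75: hit
pos 7: 58: miss, evict 42, frames (97 75 58)
At position 7, page 42 is evicted.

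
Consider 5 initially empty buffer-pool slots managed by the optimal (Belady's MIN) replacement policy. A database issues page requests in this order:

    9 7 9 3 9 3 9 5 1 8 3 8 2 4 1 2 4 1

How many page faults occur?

8

9 -> fault, frames (9)
7 -> fault, frames (9 7)
9 -> hit
3 -> fault, frames (9 7 3)
9 -> hit
3 -> hit
9 -> hit
5 -> fault, frames (9 7 3 5)
1 -> fault, frames (9 7 3 5 1)
8 -> fault, evict 5, frames (9 7 3 1 8)
3 -> hit
8 -> hit
2 -> fault, evict 8, frames (9 7 3 1 2)
4 -> fault, evict 3, frames (9 7 1 2 4)
1 -> hit
2 -> hit
4 -> hit
1 -> hit
Page faults: 8.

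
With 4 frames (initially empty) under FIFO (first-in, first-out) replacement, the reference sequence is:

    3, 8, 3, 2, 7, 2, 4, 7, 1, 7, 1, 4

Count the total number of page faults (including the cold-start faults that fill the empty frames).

3 → fault, frames {3}
8 → fault, frames {3,8}
3 → hit
2 → fault, frames {3,8,2}
7 → fault, frames {3,8,2,7}
2 → hit
4 → fault, evict 3, frames {8,2,7,4}
7 → hit
1 → fault, evict 8, frames {2,7,4,1}
7 → hit
1 → hit
4 → hit
Page faults: 6.

6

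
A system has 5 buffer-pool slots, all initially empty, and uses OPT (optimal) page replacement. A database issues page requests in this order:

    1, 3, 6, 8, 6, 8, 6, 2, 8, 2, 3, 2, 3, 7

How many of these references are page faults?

1 → miss, frames [1]
3 → miss, frames [1, 3]
6 → miss, frames [1, 3, 6]
8 → miss, frames [1, 3, 6, 8]
6 → hit
8 → hit
6 → hit
2 → miss, frames [1, 3, 6, 8, 2]
8 → hit
2 → hit
3 → hit
2 → hit
3 → hit
7 → miss, evict 2, frames [1, 3, 6, 8, 7]
Page faults: 6.

6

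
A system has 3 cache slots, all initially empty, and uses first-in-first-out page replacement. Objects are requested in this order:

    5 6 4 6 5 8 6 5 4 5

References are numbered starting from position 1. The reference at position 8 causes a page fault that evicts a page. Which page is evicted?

6

pos 1: 5 → fault, frames {5}
pos 2: 6 → fault, frames {5,6}
pos 3: 4 → fault, frames {5,6,4}
pos 4: 6 → hit
pos 5: 5 → hit
pos 6: 8 → fault, evict 5, frames {6,4,8}
pos 7: 6 → hit
pos 8: 5 → fault, evict 6, frames {4,8,5}
At position 8, page 6 is evicted.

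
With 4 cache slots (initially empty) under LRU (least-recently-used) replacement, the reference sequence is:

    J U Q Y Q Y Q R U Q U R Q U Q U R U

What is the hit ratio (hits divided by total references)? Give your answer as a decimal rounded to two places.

J -> miss, frames [J]
U -> miss, frames [J, U]
Q -> miss, frames [J, U, Q]
Y -> miss, frames [J, U, Q, Y]
Q -> hit
Y -> hit
Q -> hit
R -> miss, evict J, frames [U, Y, Q, R]
U -> hit
Q -> hit
U -> hit
R -> hit
Q -> hit
U -> hit
Q -> hit
U -> hit
R -> hit
U -> hit
Hits: 13 of 18 references → 13/18 = 0.7222.

0.72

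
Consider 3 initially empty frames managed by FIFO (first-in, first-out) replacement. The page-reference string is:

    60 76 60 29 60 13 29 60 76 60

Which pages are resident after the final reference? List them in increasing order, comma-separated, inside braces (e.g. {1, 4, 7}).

60: fault, frames [60]
76: fault, frames [60, 76]
60: hit
29: fault, frames [60, 76, 29]
60: hit
13: fault, evict 60, frames [76, 29, 13]
29: hit
60: fault, evict 76, frames [29, 13, 60]
76: fault, evict 29, frames [13, 60, 76]
60: hit

{13, 60, 76}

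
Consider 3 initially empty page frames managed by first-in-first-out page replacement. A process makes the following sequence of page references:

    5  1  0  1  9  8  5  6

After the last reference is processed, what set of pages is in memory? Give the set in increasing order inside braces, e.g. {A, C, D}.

5: miss, frames [5]
1: miss, frames [5, 1]
0: miss, frames [5, 1, 0]
1: hit
9: miss, evict 5, frames [1, 0, 9]
8: miss, evict 1, frames [0, 9, 8]
5: miss, evict 0, frames [9, 8, 5]
6: miss, evict 9, frames [8, 5, 6]

{5, 6, 8}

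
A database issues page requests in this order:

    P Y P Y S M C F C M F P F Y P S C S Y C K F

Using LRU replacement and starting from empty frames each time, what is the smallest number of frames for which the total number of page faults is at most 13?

f=1: 22 faults
f=2: 17 faults
f=3: 13 faults
f=4: 12 faults
f=5: 12 faults
f=6: 7 faults
f=7: 7 faults
Smallest f with faults ≤ 13 is 3.

3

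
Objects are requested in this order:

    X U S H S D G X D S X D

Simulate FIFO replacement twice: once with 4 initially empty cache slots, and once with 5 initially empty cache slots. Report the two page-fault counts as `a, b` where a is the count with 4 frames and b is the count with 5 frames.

4 frames: F F F F . F F F . F . . → 8 faults.
5 frames: F F F F . F F F . . . . → 7 faults.
7 < 8: adding a frame reduced faults, as is typical.

8, 7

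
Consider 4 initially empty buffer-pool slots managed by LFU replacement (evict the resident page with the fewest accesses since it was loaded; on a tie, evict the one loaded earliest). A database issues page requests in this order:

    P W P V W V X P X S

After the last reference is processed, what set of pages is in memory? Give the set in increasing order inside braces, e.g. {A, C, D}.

{P, S, V, X}

P -> fault, frames {P}
W -> fault, frames {P,W}
P -> hit
V -> fault, frames {P,W,V}
W -> hit
V -> hit
X -> fault, frames {P,W,V,X}
P -> hit
X -> hit
S -> fault, evict W, frames {P,V,X,S}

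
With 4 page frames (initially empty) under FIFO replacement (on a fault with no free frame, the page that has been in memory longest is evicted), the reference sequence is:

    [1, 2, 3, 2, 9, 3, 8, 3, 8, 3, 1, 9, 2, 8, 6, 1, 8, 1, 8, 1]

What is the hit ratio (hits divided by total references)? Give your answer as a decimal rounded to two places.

0.60

1: miss, frames [1]
2: miss, frames [1, 2]
3: miss, frames [1, 2, 3]
2: hit
9: miss, frames [1, 2, 3, 9]
3: hit
8: miss, evict 1, frames [2, 3, 9, 8]
3: hit
8: hit
3: hit
1: miss, evict 2, frames [3, 9, 8, 1]
9: hit
2: miss, evict 3, frames [9, 8, 1, 2]
8: hit
6: miss, evict 9, frames [8, 1, 2, 6]
1: hit
8: hit
1: hit
8: hit
1: hit
Hits: 12 of 20 references → 12/20 = 0.6000.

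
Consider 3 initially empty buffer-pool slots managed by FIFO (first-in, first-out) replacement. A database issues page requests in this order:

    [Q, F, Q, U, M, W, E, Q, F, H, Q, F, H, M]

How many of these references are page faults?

Q: fault, frames (Q)
F: fault, frames (Q F)
Q: hit
U: fault, frames (Q F U)
M: fault, evict Q, frames (F U M)
W: fault, evict F, frames (U M W)
E: fault, evict U, frames (M W E)
Q: fault, evict M, frames (W E Q)
F: fault, evict W, frames (E Q F)
H: fault, evict E, frames (Q F H)
Q: hit
F: hit
H: hit
M: fault, evict Q, frames (F H M)
Page faults: 10.

10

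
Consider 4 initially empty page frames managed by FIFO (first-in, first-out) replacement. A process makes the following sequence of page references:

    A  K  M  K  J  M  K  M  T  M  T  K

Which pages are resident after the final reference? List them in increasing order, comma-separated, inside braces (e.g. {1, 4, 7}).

{J, K, M, T}

A → miss, frames (A)
K → miss, frames (A K)
M → miss, frames (A K M)
K → hit
J → miss, frames (A K M J)
M → hit
K → hit
M → hit
T → miss, evict A, frames (K M J T)
M → hit
T → hit
K → hit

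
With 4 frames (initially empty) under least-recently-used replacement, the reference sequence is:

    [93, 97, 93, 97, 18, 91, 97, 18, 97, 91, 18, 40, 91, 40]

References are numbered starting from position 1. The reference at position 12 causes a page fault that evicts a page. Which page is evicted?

93

pos 1: 93 -> miss, frames {93}
pos 2: 97 -> miss, frames {93,97}
pos 3: 93 -> hit
pos 4: 97 -> hit
pos 5: 18 -> miss, frames {93,97,18}
pos 6: 91 -> miss, frames {93,97,18,91}
pos 7: 97 -> hit
pos 8: 18 -> hit
pos 9: 97 -> hit
pos 10: 91 -> hit
pos 11: 18 -> hit
pos 12: 40 -> miss, evict 93, frames {97,91,18,40}
At position 12, page 93 is evicted.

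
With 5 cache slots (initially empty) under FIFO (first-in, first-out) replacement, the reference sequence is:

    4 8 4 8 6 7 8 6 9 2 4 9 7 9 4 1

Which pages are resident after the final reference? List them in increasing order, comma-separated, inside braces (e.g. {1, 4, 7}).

{1, 2, 4, 7, 9}

4 → miss, frames (4)
8 → miss, frames (4 8)
4 → hit
8 → hit
6 → miss, frames (4 8 6)
7 → miss, frames (4 8 6 7)
8 → hit
6 → hit
9 → miss, frames (4 8 6 7 9)
2 → miss, evict 4, frames (8 6 7 9 2)
4 → miss, evict 8, frames (6 7 9 2 4)
9 → hit
7 → hit
9 → hit
4 → hit
1 → miss, evict 6, frames (7 9 2 4 1)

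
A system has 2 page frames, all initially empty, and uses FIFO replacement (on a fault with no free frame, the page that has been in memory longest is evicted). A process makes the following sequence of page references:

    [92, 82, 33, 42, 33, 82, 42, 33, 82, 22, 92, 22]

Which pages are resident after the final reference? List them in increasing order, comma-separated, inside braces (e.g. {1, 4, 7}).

{22, 92}

92 → miss, frames (92)
82 → miss, frames (92 82)
33 → miss, evict 92, frames (82 33)
42 → miss, evict 82, frames (33 42)
33 → hit
82 → miss, evict 33, frames (42 82)
42 → hit
33 → miss, evict 42, frames (82 33)
82 → hit
22 → miss, evict 82, frames (33 22)
92 → miss, evict 33, frames (22 92)
22 → hit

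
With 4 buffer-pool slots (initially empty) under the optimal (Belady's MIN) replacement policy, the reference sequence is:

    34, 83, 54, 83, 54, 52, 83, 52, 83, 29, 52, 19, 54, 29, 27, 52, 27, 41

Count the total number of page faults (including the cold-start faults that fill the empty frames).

8

34: miss, frames (34)
83: miss, frames (34 83)
54: miss, frames (34 83 54)
83: hit
54: hit
52: miss, frames (34 83 54 52)
83: hit
52: hit
83: hit
29: miss, evict 83, frames (34 54 52 29)
52: hit
19: miss, evict 34, frames (54 52 29 19)
54: hit
29: hit
27: miss, evict 19, frames (54 52 29 27)
52: hit
27: hit
41: miss, evict 27, frames (54 52 29 41)
Page faults: 8.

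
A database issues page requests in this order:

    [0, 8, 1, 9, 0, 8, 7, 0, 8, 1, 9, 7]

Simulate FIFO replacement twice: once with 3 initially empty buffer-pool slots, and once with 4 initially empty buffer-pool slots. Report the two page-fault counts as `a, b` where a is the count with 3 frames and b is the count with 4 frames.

3 frames: F F F F F F F . . F F . → 9 faults.
4 frames: F F F F . . F F F F F F → 10 faults.
10 > 9: adding a frame increased faults — Belady's anomaly.

9, 10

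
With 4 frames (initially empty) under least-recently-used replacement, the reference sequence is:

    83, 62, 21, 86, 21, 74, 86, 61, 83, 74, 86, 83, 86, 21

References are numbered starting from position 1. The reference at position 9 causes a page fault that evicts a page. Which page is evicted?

21

pos 1: 83 → fault, frames (83)
pos 2: 62 → fault, frames (83 62)
pos 3: 21 → fault, frames (83 62 21)
pos 4: 86 → fault, frames (83 62 21 86)
pos 5: 21 → hit
pos 6: 74 → fault, evict 83, frames (62 86 21 74)
pos 7: 86 → hit
pos 8: 61 → fault, evict 62, frames (21 74 86 61)
pos 9: 83 → fault, evict 21, frames (74 86 61 83)
At position 9, page 21 is evicted.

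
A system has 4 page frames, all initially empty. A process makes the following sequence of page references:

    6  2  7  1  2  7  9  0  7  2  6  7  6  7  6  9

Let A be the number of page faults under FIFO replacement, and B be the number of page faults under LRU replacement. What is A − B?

Under FIFO: F F F F . . F F . F F F . . . F → 10 faults.
Under LRU: F F F F . . F F . . F . . . . F → 8 faults.
A − B = 10 − 8 = 2.

2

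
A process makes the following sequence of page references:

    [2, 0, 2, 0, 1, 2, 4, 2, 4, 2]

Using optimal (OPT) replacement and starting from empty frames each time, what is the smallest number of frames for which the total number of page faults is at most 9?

f=1: 10 faults
f=2: 4 faults
f=3: 4 faults
f=4: 4 faults
Smallest f with faults ≤ 9 is 2.

2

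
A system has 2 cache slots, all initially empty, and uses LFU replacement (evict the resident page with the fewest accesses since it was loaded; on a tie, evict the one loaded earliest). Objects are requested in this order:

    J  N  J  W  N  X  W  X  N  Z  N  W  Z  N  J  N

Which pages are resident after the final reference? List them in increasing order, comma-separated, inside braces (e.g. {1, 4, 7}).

{J, N}

J -> miss, frames [J]
N -> miss, frames [J, N]
J -> hit
W -> miss, evict N, frames [J, W]
N -> miss, evict W, frames [J, N]
X -> miss, evict N, frames [J, X]
W -> miss, evict X, frames [J, W]
X -> miss, evict W, frames [J, X]
N -> miss, evict X, frames [J, N]
Z -> miss, evict N, frames [J, Z]
N -> miss, evict Z, frames [J, N]
W -> miss, evict N, frames [J, W]
Z -> miss, evict W, frames [J, Z]
N -> miss, evict Z, frames [J, N]
J -> hit
N -> hit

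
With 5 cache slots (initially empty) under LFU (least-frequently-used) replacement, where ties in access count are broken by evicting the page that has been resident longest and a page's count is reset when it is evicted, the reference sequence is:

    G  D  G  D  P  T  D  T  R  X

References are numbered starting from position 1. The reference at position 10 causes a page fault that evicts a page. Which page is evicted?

P

pos 1: G → fault, frames (G)
pos 2: D → fault, frames (G D)
pos 3: G → hit
pos 4: D → hit
pos 5: P → fault, frames (G D P)
pos 6: T → fault, frames (G D P T)
pos 7: D → hit
pos 8: T → hit
pos 9: R → fault, frames (G D P T R)
pos 10: X → fault, evict P, frames (G D T R X)
At position 10, page P is evicted.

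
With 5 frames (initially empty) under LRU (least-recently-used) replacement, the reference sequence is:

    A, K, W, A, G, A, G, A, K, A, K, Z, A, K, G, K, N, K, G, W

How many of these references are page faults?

A -> fault, frames (A)
K -> fault, frames (A K)
W -> fault, frames (A K W)
A -> hit
G -> fault, frames (K W A G)
A -> hit
G -> hit
A -> hit
K -> hit
A -> hit
K -> hit
Z -> fault, frames (W G A K Z)
A -> hit
K -> hit
G -> hit
K -> hit
N -> fault, evict W, frames (Z A G K N)
K -> hit
G -> hit
W -> fault, evict Z, frames (A N K G W)
Page faults: 7.

7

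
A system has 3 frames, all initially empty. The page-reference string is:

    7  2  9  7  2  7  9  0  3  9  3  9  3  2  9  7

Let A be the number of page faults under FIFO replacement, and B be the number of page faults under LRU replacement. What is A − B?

1

Under FIFO: F F F . . . . F F . . . . F F F → 8 faults.
Under LRU: F F F . . . . F F . . . . F . F → 7 faults.
A − B = 8 − 7 = 1.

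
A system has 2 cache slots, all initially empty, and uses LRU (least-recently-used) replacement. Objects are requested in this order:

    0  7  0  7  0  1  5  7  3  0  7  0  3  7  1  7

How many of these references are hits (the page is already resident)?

0 -> fault, frames (0)
7 -> fault, frames (0 7)
0 -> hit
7 -> hit
0 -> hit
1 -> fault, evict 7, frames (0 1)
5 -> fault, evict 0, frames (1 5)
7 -> fault, evict 1, frames (5 7)
3 -> fault, evict 5, frames (7 3)
0 -> fault, evict 7, frames (3 0)
7 -> fault, evict 3, frames (0 7)
0 -> hit
3 -> fault, evict 7, frames (0 3)
7 -> fault, evict 0, frames (3 7)
1 -> fault, evict 3, frames (7 1)
7 -> hit
Hits: 5.

5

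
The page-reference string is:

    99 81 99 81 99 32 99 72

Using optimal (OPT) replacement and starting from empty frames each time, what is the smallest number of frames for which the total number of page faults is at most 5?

2

f=1: 8 faults
f=2: 4 faults
f=3: 4 faults
f=4: 4 faults
Smallest f with faults ≤ 5 is 2.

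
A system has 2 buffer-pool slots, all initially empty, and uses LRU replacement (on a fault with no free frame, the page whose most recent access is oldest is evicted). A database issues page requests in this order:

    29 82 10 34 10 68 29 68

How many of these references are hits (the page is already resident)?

2

29 -> miss, frames [29]
82 -> miss, frames [29, 82]
10 -> miss, evict 29, frames [82, 10]
34 -> miss, evict 82, frames [10, 34]
10 -> hit
68 -> miss, evict 34, frames [10, 68]
29 -> miss, evict 10, frames [68, 29]
68 -> hit
Hits: 2.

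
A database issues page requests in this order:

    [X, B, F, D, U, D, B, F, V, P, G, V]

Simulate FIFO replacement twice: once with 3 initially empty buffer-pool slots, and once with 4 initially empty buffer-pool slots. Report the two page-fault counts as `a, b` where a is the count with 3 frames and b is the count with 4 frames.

3 frames: F F F F F . F F F F F . → 10 faults.
4 frames: F F F F F . . . F F F . → 8 faults.
8 < 10: adding a frame reduced faults, as is typical.

10, 8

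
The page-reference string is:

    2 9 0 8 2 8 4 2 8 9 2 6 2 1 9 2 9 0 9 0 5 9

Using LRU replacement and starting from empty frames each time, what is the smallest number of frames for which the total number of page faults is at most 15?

f=1: 22 faults
f=2: 17 faults
f=3: 12 faults
f=4: 10 faults
f=5: 9 faults
f=6: 9 faults
f=7: 8 faults
f=8: 8 faults
Smallest f with faults ≤ 15 is 3.

3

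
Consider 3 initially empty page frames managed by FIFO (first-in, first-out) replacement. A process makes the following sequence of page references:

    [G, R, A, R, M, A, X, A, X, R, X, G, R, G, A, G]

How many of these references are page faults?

G -> fault, frames {G}
R -> fault, frames {G,R}
A -> fault, frames {G,R,A}
R -> hit
M -> fault, evict G, frames {R,A,M}
A -> hit
X -> fault, evict R, frames {A,M,X}
A -> hit
X -> hit
R -> fault, evict A, frames {M,X,R}
X -> hit
G -> fault, evict M, frames {X,R,G}
R -> hit
G -> hit
A -> fault, evict X, frames {R,G,A}
G -> hit
Page faults: 8.

8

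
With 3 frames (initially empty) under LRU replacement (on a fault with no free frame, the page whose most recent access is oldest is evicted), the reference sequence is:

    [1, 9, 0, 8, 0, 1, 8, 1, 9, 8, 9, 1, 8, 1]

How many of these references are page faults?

6

1: miss, frames {1}
9: miss, frames {1,9}
0: miss, frames {1,9,0}
8: miss, evict 1, frames {9,0,8}
0: hit
1: miss, evict 9, frames {8,0,1}
8: hit
1: hit
9: miss, evict 0, frames {8,1,9}
8: hit
9: hit
1: hit
8: hit
1: hit
Page faults: 6.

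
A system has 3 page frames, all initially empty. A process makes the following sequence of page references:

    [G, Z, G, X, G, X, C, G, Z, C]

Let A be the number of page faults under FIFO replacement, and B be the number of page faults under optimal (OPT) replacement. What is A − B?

Under FIFO: F F . F . . F F F . → 6 faults.
Under OPT: F F . F . . F . . . → 4 faults.
A − B = 6 − 4 = 2.

2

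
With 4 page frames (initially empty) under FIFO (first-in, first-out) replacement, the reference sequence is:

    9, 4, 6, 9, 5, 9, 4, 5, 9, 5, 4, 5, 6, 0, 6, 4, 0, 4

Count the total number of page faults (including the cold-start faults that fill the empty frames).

5

9 -> fault, frames {9}
4 -> fault, frames {9,4}
6 -> fault, frames {9,4,6}
9 -> hit
5 -> fault, frames {9,4,6,5}
9 -> hit
4 -> hit
5 -> hit
9 -> hit
5 -> hit
4 -> hit
5 -> hit
6 -> hit
0 -> fault, evict 9, frames {4,6,5,0}
6 -> hit
4 -> hit
0 -> hit
4 -> hit
Page faults: 5.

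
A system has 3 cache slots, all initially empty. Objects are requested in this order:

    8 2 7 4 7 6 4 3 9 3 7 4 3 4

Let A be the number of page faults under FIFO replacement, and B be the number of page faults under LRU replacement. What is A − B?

1

Under FIFO: F F F F . F . F F . F F F . → 10 faults.
Under LRU: F F F F . F . F F . F F . . → 9 faults.
A − B = 10 − 9 = 1.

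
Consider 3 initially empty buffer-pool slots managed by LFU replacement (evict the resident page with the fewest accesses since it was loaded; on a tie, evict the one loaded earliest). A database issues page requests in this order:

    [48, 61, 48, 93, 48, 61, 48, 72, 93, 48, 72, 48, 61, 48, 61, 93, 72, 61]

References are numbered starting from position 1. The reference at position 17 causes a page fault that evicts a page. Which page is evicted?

pos 1: 48 → miss, frames [48]
pos 2: 61 → miss, frames [48, 61]
pos 3: 48 → hit
pos 4: 93 → miss, frames [48, 61, 93]
pos 5: 48 → hit
pos 6: 61 → hit
pos 7: 48 → hit
pos 8: 72 → miss, evict 93, frames [48, 61, 72]
pos 9: 93 → miss, evict 72, frames [48, 61, 93]
pos 10: 48 → hit
pos 11: 72 → miss, evict 93, frames [48, 61, 72]
pos 12: 48 → hit
pos 13: 61 → hit
pos 14: 48 → hit
pos 15: 61 → hit
pos 16: 93 → miss, evict 72, frames [48, 61, 93]
pos 17: 72 → miss, evict 93, frames [48, 61, 72]
At position 17, page 93 is evicted.

93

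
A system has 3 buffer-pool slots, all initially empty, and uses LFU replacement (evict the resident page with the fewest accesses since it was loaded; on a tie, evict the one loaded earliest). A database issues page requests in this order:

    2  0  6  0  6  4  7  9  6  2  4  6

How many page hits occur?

2 → miss, frames {2}
0 → miss, frames {2,0}
6 → miss, frames {2,0,6}
0 → hit
6 → hit
4 → miss, evict 2, frames {0,6,4}
7 → miss, evict 4, frames {0,6,7}
9 → miss, evict 7, frames {0,6,9}
6 → hit
2 → miss, evict 9, frames {0,6,2}
4 → miss, evict 2, frames {0,6,4}
6 → hit
Hits: 4.

4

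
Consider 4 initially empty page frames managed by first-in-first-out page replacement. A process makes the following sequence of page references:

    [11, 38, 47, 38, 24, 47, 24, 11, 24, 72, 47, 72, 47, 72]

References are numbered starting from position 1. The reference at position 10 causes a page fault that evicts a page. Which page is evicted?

11

pos 1: 11: fault, frames {11}
pos 2: 38: fault, frames {11,38}
pos 3: 47: fault, frames {11,38,47}
pos 4: 38: hit
pos 5: 24: fault, frames {11,38,47,24}
pos 6: 47: hit
pos 7: 24: hit
pos 8: 11: hit
pos 9: 24: hit
pos 10: 72: fault, evict 11, frames {38,47,24,72}
At position 10, page 11 is evicted.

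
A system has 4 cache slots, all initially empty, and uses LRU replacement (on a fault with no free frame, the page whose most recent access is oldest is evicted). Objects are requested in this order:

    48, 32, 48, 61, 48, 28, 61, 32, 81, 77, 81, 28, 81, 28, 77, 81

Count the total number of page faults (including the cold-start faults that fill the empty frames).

7

48 → fault, frames {48}
32 → fault, frames {48,32}
48 → hit
61 → fault, frames {32,48,61}
48 → hit
28 → fault, frames {32,61,48,28}
61 → hit
32 → hit
81 → fault, evict 48, frames {28,61,32,81}
77 → fault, evict 28, frames {61,32,81,77}
81 → hit
28 → fault, evict 61, frames {32,77,81,28}
81 → hit
28 → hit
77 → hit
81 → hit
Page faults: 7.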